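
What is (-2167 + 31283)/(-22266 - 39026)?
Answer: -7279/15323 ≈ -0.47504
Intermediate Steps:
(-2167 + 31283)/(-22266 - 39026) = 29116/(-61292) = 29116*(-1/61292) = -7279/15323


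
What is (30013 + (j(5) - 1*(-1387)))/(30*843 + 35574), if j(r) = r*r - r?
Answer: 7855/15216 ≈ 0.51623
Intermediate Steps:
j(r) = r² - r
(30013 + (j(5) - 1*(-1387)))/(30*843 + 35574) = (30013 + (5*(-1 + 5) - 1*(-1387)))/(30*843 + 35574) = (30013 + (5*4 + 1387))/(25290 + 35574) = (30013 + (20 + 1387))/60864 = (30013 + 1407)*(1/60864) = 31420*(1/60864) = 7855/15216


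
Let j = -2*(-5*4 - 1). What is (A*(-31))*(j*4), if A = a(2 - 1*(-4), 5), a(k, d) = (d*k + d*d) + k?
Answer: -317688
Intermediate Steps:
a(k, d) = k + d² + d*k (a(k, d) = (d*k + d²) + k = (d² + d*k) + k = k + d² + d*k)
A = 61 (A = (2 - 1*(-4)) + 5² + 5*(2 - 1*(-4)) = (2 + 4) + 25 + 5*(2 + 4) = 6 + 25 + 5*6 = 6 + 25 + 30 = 61)
j = 42 (j = -2*(-20 - 1) = -2*(-21) = 42)
(A*(-31))*(j*4) = (61*(-31))*(42*4) = -1891*168 = -317688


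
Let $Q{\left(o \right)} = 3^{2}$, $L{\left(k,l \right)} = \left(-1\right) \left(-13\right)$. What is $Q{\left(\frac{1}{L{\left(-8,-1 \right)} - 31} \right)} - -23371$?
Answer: $23380$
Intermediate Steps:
$L{\left(k,l \right)} = 13$
$Q{\left(o \right)} = 9$
$Q{\left(\frac{1}{L{\left(-8,-1 \right)} - 31} \right)} - -23371 = 9 - -23371 = 9 + 23371 = 23380$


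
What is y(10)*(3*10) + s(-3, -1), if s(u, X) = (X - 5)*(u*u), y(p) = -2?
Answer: -114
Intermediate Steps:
s(u, X) = u²*(-5 + X) (s(u, X) = (-5 + X)*u² = u²*(-5 + X))
y(10)*(3*10) + s(-3, -1) = -6*10 + (-3)²*(-5 - 1) = -2*30 + 9*(-6) = -60 - 54 = -114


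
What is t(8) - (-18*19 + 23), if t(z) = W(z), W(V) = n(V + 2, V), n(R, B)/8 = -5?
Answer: 279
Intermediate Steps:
n(R, B) = -40 (n(R, B) = 8*(-5) = -40)
W(V) = -40
t(z) = -40
t(8) - (-18*19 + 23) = -40 - (-18*19 + 23) = -40 - (-342 + 23) = -40 - 1*(-319) = -40 + 319 = 279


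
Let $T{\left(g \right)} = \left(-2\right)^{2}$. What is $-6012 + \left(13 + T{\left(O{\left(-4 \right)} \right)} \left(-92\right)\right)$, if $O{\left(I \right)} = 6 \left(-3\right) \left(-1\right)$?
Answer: $-6367$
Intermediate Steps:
$O{\left(I \right)} = 18$ ($O{\left(I \right)} = \left(-18\right) \left(-1\right) = 18$)
$T{\left(g \right)} = 4$
$-6012 + \left(13 + T{\left(O{\left(-4 \right)} \right)} \left(-92\right)\right) = -6012 + \left(13 + 4 \left(-92\right)\right) = -6012 + \left(13 - 368\right) = -6012 - 355 = -6367$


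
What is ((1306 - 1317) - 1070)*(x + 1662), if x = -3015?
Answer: 1462593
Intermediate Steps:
((1306 - 1317) - 1070)*(x + 1662) = ((1306 - 1317) - 1070)*(-3015 + 1662) = (-11 - 1070)*(-1353) = -1081*(-1353) = 1462593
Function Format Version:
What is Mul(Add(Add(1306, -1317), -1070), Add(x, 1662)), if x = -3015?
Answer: 1462593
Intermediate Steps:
Mul(Add(Add(1306, -1317), -1070), Add(x, 1662)) = Mul(Add(Add(1306, -1317), -1070), Add(-3015, 1662)) = Mul(Add(-11, -1070), -1353) = Mul(-1081, -1353) = 1462593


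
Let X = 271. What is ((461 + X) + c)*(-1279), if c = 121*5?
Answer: -1710023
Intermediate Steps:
c = 605
((461 + X) + c)*(-1279) = ((461 + 271) + 605)*(-1279) = (732 + 605)*(-1279) = 1337*(-1279) = -1710023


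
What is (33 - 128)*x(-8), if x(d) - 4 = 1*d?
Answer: 380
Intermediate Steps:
x(d) = 4 + d (x(d) = 4 + 1*d = 4 + d)
(33 - 128)*x(-8) = (33 - 128)*(4 - 8) = -95*(-4) = 380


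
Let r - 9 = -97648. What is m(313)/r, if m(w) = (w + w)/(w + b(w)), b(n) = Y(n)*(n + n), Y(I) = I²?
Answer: -2/19131288021 ≈ -1.0454e-10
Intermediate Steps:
r = -97639 (r = 9 - 97648 = -97639)
b(n) = 2*n³ (b(n) = n²*(n + n) = n²*(2*n) = 2*n³)
m(w) = 2*w/(w + 2*w³) (m(w) = (w + w)/(w + 2*w³) = (2*w)/(w + 2*w³) = 2*w/(w + 2*w³))
m(313)/r = (2/(1 + 2*313²))/(-97639) = (2/(1 + 2*97969))*(-1/97639) = (2/(1 + 195938))*(-1/97639) = (2/195939)*(-1/97639) = -2/19131288021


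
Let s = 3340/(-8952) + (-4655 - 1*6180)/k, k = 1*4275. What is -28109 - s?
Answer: -17926908913/637830 ≈ -28106.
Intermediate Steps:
k = 4275
s = -1854557/637830 (s = 3340/(-8952) + (-4655 - 1*6180)/4275 = 3340*(-1/8952) + (-4655 - 6180)*(1/4275) = -835/2238 - 10835*1/4275 = -835/2238 - 2167/855 = -1854557/637830 ≈ -2.9076)
-28109 - s = -28109 - 1*(-1854557/637830) = -28109 + 1854557/637830 = -17926908913/637830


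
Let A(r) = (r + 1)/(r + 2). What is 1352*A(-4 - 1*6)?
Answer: 1521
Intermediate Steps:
A(r) = (1 + r)/(2 + r)
1352*A(-4 - 1*6) = 1352*((1 + (-4 - 1*6))/(2 + (-4 - 1*6))) = 1352*((1 + (-4 - 6))/(2 + (-4 - 6))) = 1352*((1 - 10)/(2 - 10)) = 1352*(-9/(-8)) = 1352*(-1/8*(-9)) = 1352*(9/8) = 1521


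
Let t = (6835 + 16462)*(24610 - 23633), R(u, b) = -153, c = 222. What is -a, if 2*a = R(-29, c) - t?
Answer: 11380661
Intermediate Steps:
t = 22761169 (t = 23297*977 = 22761169)
a = -11380661 (a = (-153 - 1*22761169)/2 = (-153 - 22761169)/2 = (½)*(-22761322) = -11380661)
-a = -1*(-11380661) = 11380661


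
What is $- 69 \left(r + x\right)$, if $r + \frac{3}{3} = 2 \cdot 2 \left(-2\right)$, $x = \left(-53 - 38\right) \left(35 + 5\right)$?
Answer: $251781$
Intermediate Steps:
$x = -3640$ ($x = \left(-91\right) 40 = -3640$)
$r = -9$ ($r = -1 + 2 \cdot 2 \left(-2\right) = -1 + 2 \left(-4\right) = -1 - 8 = -9$)
$- 69 \left(r + x\right) = - 69 \left(-9 - 3640\right) = \left(-69\right) \left(-3649\right) = 251781$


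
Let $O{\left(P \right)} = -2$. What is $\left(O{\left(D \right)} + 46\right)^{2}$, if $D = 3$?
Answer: $1936$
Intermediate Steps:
$\left(O{\left(D \right)} + 46\right)^{2} = \left(-2 + 46\right)^{2} = 44^{2} = 1936$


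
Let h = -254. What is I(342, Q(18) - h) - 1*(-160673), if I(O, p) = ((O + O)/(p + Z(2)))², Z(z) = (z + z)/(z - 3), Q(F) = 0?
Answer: 2510632589/15625 ≈ 1.6068e+5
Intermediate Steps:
Z(z) = 2*z/(-3 + z) (Z(z) = (2*z)/(-3 + z) = 2*z/(-3 + z))
I(O, p) = 4*O²/(-4 + p)² (I(O, p) = ((O + O)/(p + 2*2/(-3 + 2)))² = ((2*O)/(p + 2*2/(-1)))² = ((2*O)/(p + 2*2*(-1)))² = ((2*O)/(p - 4))² = ((2*O)/(-4 + p))² = (2*O/(-4 + p))² = 4*O²/(-4 + p)²)
I(342, Q(18) - h) - 1*(-160673) = 4*342²/(-4 + (0 - 1*(-254)))² - 1*(-160673) = 4*116964/(-4 + (0 + 254))² + 160673 = 4*116964/(-4 + 254)² + 160673 = 4*116964/250² + 160673 = 4*116964*(1/62500) + 160673 = 116964/15625 + 160673 = 2510632589/15625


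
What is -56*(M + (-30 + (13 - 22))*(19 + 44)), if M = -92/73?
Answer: 10049368/73 ≈ 1.3766e+5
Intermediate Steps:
M = -92/73 (M = -92*1/73 = -92/73 ≈ -1.2603)
-56*(M + (-30 + (13 - 22))*(19 + 44)) = -56*(-92/73 + (-30 + (13 - 22))*(19 + 44)) = -56*(-92/73 + (-30 - 9)*63) = -56*(-92/73 - 39*63) = -56*(-92/73 - 2457) = -56*(-179453/73) = 10049368/73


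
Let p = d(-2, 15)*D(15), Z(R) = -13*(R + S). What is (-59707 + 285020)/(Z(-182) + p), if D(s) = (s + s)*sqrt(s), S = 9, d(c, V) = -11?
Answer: 506728937/3424501 + 74353290*sqrt(15)/3424501 ≈ 232.06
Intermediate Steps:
Z(R) = -117 - 13*R (Z(R) = -13*(R + 9) = -13*(9 + R) = -117 - 13*R)
D(s) = 2*s**(3/2) (D(s) = (2*s)*sqrt(s) = 2*s**(3/2))
p = -330*sqrt(15) (p = -22*15**(3/2) = -22*15*sqrt(15) = -330*sqrt(15) ≈ -1278.1)
(-59707 + 285020)/(Z(-182) + p) = (-59707 + 285020)/((-117 - 13*(-182)) - 330*sqrt(15)) = 225313/((-117 + 2366) - 330*sqrt(15)) = 225313/(2249 - 330*sqrt(15))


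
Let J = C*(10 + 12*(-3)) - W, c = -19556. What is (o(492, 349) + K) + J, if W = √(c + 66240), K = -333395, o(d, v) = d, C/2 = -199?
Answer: -322555 - 2*√11671 ≈ -3.2277e+5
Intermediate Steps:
C = -398 (C = 2*(-199) = -398)
W = 2*√11671 (W = √(-19556 + 66240) = √46684 = 2*√11671 ≈ 216.06)
J = 10348 - 2*√11671 (J = -398*(10 + 12*(-3)) - 2*√11671 = -398*(10 - 36) - 2*√11671 = -398*(-26) - 2*√11671 = 10348 - 2*√11671 ≈ 10132.)
(o(492, 349) + K) + J = (492 - 333395) + (10348 - 2*√11671) = -332903 + (10348 - 2*√11671) = -322555 - 2*√11671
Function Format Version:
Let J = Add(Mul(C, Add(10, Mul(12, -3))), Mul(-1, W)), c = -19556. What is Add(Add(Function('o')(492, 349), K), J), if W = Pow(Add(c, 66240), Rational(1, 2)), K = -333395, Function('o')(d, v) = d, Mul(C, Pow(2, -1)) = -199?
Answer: Add(-322555, Mul(-2, Pow(11671, Rational(1, 2)))) ≈ -3.2277e+5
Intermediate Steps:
C = -398 (C = Mul(2, -199) = -398)
W = Mul(2, Pow(11671, Rational(1, 2))) (W = Pow(Add(-19556, 66240), Rational(1, 2)) = Pow(46684, Rational(1, 2)) = Mul(2, Pow(11671, Rational(1, 2))) ≈ 216.06)
J = Add(10348, Mul(-2, Pow(11671, Rational(1, 2)))) (J = Add(Mul(-398, Add(10, Mul(12, -3))), Mul(-1, Mul(2, Pow(11671, Rational(1, 2))))) = Add(Mul(-398, Add(10, -36)), Mul(-2, Pow(11671, Rational(1, 2)))) = Add(Mul(-398, -26), Mul(-2, Pow(11671, Rational(1, 2)))) = Add(10348, Mul(-2, Pow(11671, Rational(1, 2)))) ≈ 10132.)
Add(Add(Function('o')(492, 349), K), J) = Add(Add(492, -333395), Add(10348, Mul(-2, Pow(11671, Rational(1, 2))))) = Add(-332903, Add(10348, Mul(-2, Pow(11671, Rational(1, 2))))) = Add(-322555, Mul(-2, Pow(11671, Rational(1, 2))))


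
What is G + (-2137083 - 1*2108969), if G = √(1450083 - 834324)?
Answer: -4246052 + √615759 ≈ -4.2453e+6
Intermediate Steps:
G = √615759 ≈ 784.70
G + (-2137083 - 1*2108969) = √615759 + (-2137083 - 1*2108969) = √615759 + (-2137083 - 2108969) = √615759 - 4246052 = -4246052 + √615759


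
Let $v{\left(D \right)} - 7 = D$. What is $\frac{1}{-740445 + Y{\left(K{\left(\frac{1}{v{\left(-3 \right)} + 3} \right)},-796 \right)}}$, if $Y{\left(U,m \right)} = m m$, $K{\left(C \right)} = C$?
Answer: $- \frac{1}{106829} \approx -9.3608 \cdot 10^{-6}$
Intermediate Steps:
$v{\left(D \right)} = 7 + D$
$Y{\left(U,m \right)} = m^{2}$
$\frac{1}{-740445 + Y{\left(K{\left(\frac{1}{v{\left(-3 \right)} + 3} \right)},-796 \right)}} = \frac{1}{-740445 + \left(-796\right)^{2}} = \frac{1}{-740445 + 633616} = \frac{1}{-106829} = - \frac{1}{106829}$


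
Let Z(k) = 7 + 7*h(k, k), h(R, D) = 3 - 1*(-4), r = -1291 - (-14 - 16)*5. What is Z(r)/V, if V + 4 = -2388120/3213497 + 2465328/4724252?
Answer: -3795342407311/286094799425 ≈ -13.266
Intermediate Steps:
r = -1141 (r = -1291 - (-30)*5 = -1291 - 1*(-150) = -1291 + 150 = -1141)
h(R, D) = 7 (h(R, D) = 3 + 4 = 7)
V = -2288758395400/542191772473 (V = -4 + (-2388120/3213497 + 2465328/4724252) = -4 + (-2388120*1/3213497 + 2465328*(1/4724252)) = -4 + (-341160/459071 + 616332/1181063) = -4 - 119991305508/542191772473 = -2288758395400/542191772473 ≈ -4.2213)
Z(k) = 56 (Z(k) = 7 + 7*7 = 7 + 49 = 56)
Z(r)/V = 56/(-2288758395400/542191772473) = 56*(-542191772473/2288758395400) = -3795342407311/286094799425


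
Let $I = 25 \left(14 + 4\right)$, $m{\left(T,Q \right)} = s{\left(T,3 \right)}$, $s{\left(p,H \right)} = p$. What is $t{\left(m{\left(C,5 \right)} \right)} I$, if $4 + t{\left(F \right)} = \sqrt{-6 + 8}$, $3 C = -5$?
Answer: $-1800 + 450 \sqrt{2} \approx -1163.6$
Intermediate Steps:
$C = - \frac{5}{3}$ ($C = \frac{1}{3} \left(-5\right) = - \frac{5}{3} \approx -1.6667$)
$m{\left(T,Q \right)} = T$
$t{\left(F \right)} = -4 + \sqrt{2}$ ($t{\left(F \right)} = -4 + \sqrt{-6 + 8} = -4 + \sqrt{2}$)
$I = 450$ ($I = 25 \cdot 18 = 450$)
$t{\left(m{\left(C,5 \right)} \right)} I = \left(-4 + \sqrt{2}\right) 450 = -1800 + 450 \sqrt{2}$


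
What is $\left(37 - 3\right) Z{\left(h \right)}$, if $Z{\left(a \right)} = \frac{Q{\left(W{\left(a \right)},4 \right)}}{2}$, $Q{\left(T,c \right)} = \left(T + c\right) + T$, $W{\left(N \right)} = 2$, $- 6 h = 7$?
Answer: $136$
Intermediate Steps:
$h = - \frac{7}{6}$ ($h = \left(- \frac{1}{6}\right) 7 = - \frac{7}{6} \approx -1.1667$)
$Q{\left(T,c \right)} = c + 2 T$
$Z{\left(a \right)} = 4$ ($Z{\left(a \right)} = \frac{4 + 2 \cdot 2}{2} = \left(4 + 4\right) \frac{1}{2} = 8 \cdot \frac{1}{2} = 4$)
$\left(37 - 3\right) Z{\left(h \right)} = \left(37 - 3\right) 4 = 34 \cdot 4 = 136$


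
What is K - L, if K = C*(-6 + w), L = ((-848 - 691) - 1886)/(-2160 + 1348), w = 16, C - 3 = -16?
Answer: -108985/812 ≈ -134.22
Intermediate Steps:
C = -13 (C = 3 - 16 = -13)
L = 3425/812 (L = (-1539 - 1886)/(-812) = -3425*(-1/812) = 3425/812 ≈ 4.2180)
K = -130 (K = -13*(-6 + 16) = -13*10 = -130)
K - L = -130 - 1*3425/812 = -130 - 3425/812 = -108985/812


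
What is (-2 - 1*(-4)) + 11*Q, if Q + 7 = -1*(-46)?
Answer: 431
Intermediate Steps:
Q = 39 (Q = -7 - 1*(-46) = -7 + 46 = 39)
(-2 - 1*(-4)) + 11*Q = (-2 - 1*(-4)) + 11*39 = (-2 + 4) + 429 = 2 + 429 = 431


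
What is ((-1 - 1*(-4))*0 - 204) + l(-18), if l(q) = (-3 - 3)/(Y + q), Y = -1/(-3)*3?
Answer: -3462/17 ≈ -203.65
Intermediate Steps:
Y = 1 (Y = -1*(-1/3)*3 = (1/3)*3 = 1)
l(q) = -6/(1 + q) (l(q) = (-3 - 3)/(1 + q) = -6/(1 + q))
((-1 - 1*(-4))*0 - 204) + l(-18) = ((-1 - 1*(-4))*0 - 204) - 6/(1 - 18) = ((-1 + 4)*0 - 204) - 6/(-17) = (3*0 - 204) - 6*(-1/17) = (0 - 204) + 6/17 = -204 + 6/17 = -3462/17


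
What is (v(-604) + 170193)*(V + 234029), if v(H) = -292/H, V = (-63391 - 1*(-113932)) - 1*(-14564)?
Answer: 7687509278944/151 ≈ 5.0911e+10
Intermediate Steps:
V = 65105 (V = (-63391 + 113932) + 14564 = 50541 + 14564 = 65105)
(v(-604) + 170193)*(V + 234029) = (-292/(-604) + 170193)*(65105 + 234029) = (-292*(-1/604) + 170193)*299134 = (73/151 + 170193)*299134 = (25699216/151)*299134 = 7687509278944/151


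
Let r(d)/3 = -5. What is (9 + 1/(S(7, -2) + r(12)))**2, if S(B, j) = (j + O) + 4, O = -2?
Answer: 17956/225 ≈ 79.804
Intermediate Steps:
r(d) = -15 (r(d) = 3*(-5) = -15)
S(B, j) = 2 + j (S(B, j) = (j - 2) + 4 = (-2 + j) + 4 = 2 + j)
(9 + 1/(S(7, -2) + r(12)))**2 = (9 + 1/((2 - 2) - 15))**2 = (9 + 1/(0 - 15))**2 = (9 + 1/(-15))**2 = (9 - 1/15)**2 = (134/15)**2 = 17956/225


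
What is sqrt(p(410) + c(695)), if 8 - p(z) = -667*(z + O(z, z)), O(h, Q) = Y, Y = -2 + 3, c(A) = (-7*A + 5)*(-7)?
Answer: sqrt(308165) ≈ 555.13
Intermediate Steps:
c(A) = -35 + 49*A (c(A) = (5 - 7*A)*(-7) = -35 + 49*A)
Y = 1
O(h, Q) = 1
p(z) = 675 + 667*z (p(z) = 8 - (-667)*(z + 1) = 8 - (-667)*(1 + z) = 8 - (-667 - 667*z) = 8 + (667 + 667*z) = 675 + 667*z)
sqrt(p(410) + c(695)) = sqrt((675 + 667*410) + (-35 + 49*695)) = sqrt((675 + 273470) + (-35 + 34055)) = sqrt(274145 + 34020) = sqrt(308165)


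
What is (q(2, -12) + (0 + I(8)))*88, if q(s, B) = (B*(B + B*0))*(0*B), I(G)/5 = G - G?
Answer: 0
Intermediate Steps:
I(G) = 0 (I(G) = 5*(G - G) = 5*0 = 0)
q(s, B) = 0 (q(s, B) = (B*(B + 0))*0 = (B*B)*0 = B**2*0 = 0)
(q(2, -12) + (0 + I(8)))*88 = (0 + (0 + 0))*88 = (0 + 0)*88 = 0*88 = 0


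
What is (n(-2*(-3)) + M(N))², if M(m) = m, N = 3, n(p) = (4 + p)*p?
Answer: 3969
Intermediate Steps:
n(p) = p*(4 + p)
(n(-2*(-3)) + M(N))² = ((-2*(-3))*(4 - 2*(-3)) + 3)² = (6*(4 + 6) + 3)² = (6*10 + 3)² = (60 + 3)² = 63² = 3969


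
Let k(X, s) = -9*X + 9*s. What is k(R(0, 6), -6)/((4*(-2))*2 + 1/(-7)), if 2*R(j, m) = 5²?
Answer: 2331/226 ≈ 10.314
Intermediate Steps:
R(j, m) = 25/2 (R(j, m) = (½)*5² = (½)*25 = 25/2)
k(R(0, 6), -6)/((4*(-2))*2 + 1/(-7)) = (-9*25/2 + 9*(-6))/((4*(-2))*2 + 1/(-7)) = (-225/2 - 54)/(-8*2 - ⅐) = -333/(2*(-16 - ⅐)) = -333/(2*(-113/7)) = -333/2*(-7/113) = 2331/226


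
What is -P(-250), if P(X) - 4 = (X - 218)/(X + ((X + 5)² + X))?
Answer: -237632/59525 ≈ -3.9921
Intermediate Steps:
P(X) = 4 + (-218 + X)/((5 + X)² + 2*X) (P(X) = 4 + (X - 218)/(X + ((X + 5)² + X)) = 4 + (-218 + X)/(X + ((5 + X)² + X)) = 4 + (-218 + X)/(X + (X + (5 + X)²)) = 4 + (-218 + X)/((5 + X)² + 2*X))
-P(-250) = -(-118 + 4*(-250)² + 49*(-250))/(25 + (-250)² + 12*(-250)) = -(-118 + 4*62500 - 12250)/(25 + 62500 - 3000) = -(-118 + 250000 - 12250)/59525 = -237632/59525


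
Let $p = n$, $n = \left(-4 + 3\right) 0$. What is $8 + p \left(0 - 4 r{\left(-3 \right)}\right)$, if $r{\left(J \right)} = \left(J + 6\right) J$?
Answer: $8$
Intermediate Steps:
$r{\left(J \right)} = J \left(6 + J\right)$ ($r{\left(J \right)} = \left(6 + J\right) J = J \left(6 + J\right)$)
$n = 0$ ($n = \left(-1\right) 0 = 0$)
$p = 0$
$8 + p \left(0 - 4 r{\left(-3 \right)}\right) = 8 + 0 \left(0 - 4 \left(- 3 \left(6 - 3\right)\right)\right) = 8 + 0 \left(0 - 4 \left(\left(-3\right) 3\right)\right) = 8 + 0 \left(0 - -36\right) = 8 + 0 \left(0 + 36\right) = 8 + 0 \cdot 36 = 8 + 0 = 8$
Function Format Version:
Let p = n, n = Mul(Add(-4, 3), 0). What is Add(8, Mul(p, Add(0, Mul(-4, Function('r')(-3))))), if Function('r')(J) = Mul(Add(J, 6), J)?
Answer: 8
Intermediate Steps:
Function('r')(J) = Mul(J, Add(6, J)) (Function('r')(J) = Mul(Add(6, J), J) = Mul(J, Add(6, J)))
n = 0 (n = Mul(-1, 0) = 0)
p = 0
Add(8, Mul(p, Add(0, Mul(-4, Function('r')(-3))))) = Add(8, Mul(0, Add(0, Mul(-4, Mul(-3, Add(6, -3)))))) = Add(8, Mul(0, Add(0, Mul(-4, Mul(-3, 3))))) = Add(8, Mul(0, Add(0, Mul(-4, -9)))) = Add(8, Mul(0, Add(0, 36))) = Add(8, Mul(0, 36)) = Add(8, 0) = 8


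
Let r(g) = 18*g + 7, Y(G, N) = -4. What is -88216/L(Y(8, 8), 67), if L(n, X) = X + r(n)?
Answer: -44108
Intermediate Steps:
r(g) = 7 + 18*g
L(n, X) = 7 + X + 18*n (L(n, X) = X + (7 + 18*n) = 7 + X + 18*n)
-88216/L(Y(8, 8), 67) = -88216/(7 + 67 + 18*(-4)) = -88216/(7 + 67 - 72) = -88216/2 = -88216*1/2 = -44108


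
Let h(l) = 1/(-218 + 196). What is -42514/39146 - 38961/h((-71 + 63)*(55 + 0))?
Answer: 16776819109/19573 ≈ 8.5714e+5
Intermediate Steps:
h(l) = -1/22 (h(l) = 1/(-22) = -1/22)
-42514/39146 - 38961/h((-71 + 63)*(55 + 0)) = -42514/39146 - 38961/(-1/22) = -42514*1/39146 - 38961*(-22) = -21257/19573 + 857142 = 16776819109/19573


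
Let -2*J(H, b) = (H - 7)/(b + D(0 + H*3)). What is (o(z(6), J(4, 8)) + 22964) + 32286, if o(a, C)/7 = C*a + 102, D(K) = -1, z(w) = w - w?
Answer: 55964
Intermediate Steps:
z(w) = 0
J(H, b) = -(-7 + H)/(2*(-1 + b)) (J(H, b) = -(H - 7)/(2*(b - 1)) = -(-7 + H)/(2*(-1 + b)))
o(a, C) = 714 + 7*C*a (o(a, C) = 7*(C*a + 102) = 7*(102 + C*a) = 714 + 7*C*a)
(o(z(6), J(4, 8)) + 22964) + 32286 = ((714 + 7*((7 - 1*4)/(2*(-1 + 8)))*0) + 22964) + 32286 = ((714 + 7*((½)*(7 - 4)/7)*0) + 22964) + 32286 = ((714 + 7*((½)*(⅐)*3)*0) + 22964) + 32286 = ((714 + 7*(3/14)*0) + 22964) + 32286 = ((714 + 0) + 22964) + 32286 = (714 + 22964) + 32286 = 23678 + 32286 = 55964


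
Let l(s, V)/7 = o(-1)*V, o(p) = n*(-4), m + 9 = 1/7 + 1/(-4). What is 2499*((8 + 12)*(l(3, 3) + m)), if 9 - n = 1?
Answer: -34041735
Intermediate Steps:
n = 8 (n = 9 - 1*1 = 9 - 1 = 8)
m = -255/28 (m = -9 + (1/7 + 1/(-4)) = -9 + (1*(1/7) + 1*(-1/4)) = -9 + (1/7 - 1/4) = -9 - 3/28 = -255/28 ≈ -9.1071)
o(p) = -32 (o(p) = 8*(-4) = -32)
l(s, V) = -224*V (l(s, V) = 7*(-32*V) = -224*V)
2499*((8 + 12)*(l(3, 3) + m)) = 2499*((8 + 12)*(-224*3 - 255/28)) = 2499*(20*(-672 - 255/28)) = 2499*(20*(-19071/28)) = 2499*(-95355/7) = -34041735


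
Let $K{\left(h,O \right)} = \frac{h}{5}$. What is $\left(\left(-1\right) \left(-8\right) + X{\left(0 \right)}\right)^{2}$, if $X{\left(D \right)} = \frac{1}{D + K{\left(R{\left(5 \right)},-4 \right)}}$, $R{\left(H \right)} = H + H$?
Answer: $\frac{289}{4} \approx 72.25$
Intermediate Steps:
$R{\left(H \right)} = 2 H$
$K{\left(h,O \right)} = \frac{h}{5}$ ($K{\left(h,O \right)} = h \frac{1}{5} = \frac{h}{5}$)
$X{\left(D \right)} = \frac{1}{2 + D}$ ($X{\left(D \right)} = \frac{1}{D + \frac{2 \cdot 5}{5}} = \frac{1}{D + \frac{1}{5} \cdot 10} = \frac{1}{D + 2} = \frac{1}{2 + D}$)
$\left(\left(-1\right) \left(-8\right) + X{\left(0 \right)}\right)^{2} = \left(\left(-1\right) \left(-8\right) + \frac{1}{2 + 0}\right)^{2} = \left(8 + \frac{1}{2}\right)^{2} = \left(\frac{17}{2}\right)^{2} = \frac{289}{4}$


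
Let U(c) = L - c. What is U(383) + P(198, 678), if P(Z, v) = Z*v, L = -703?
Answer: 133158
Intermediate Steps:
U(c) = -703 - c
U(383) + P(198, 678) = (-703 - 1*383) + 198*678 = (-703 - 383) + 134244 = -1086 + 134244 = 133158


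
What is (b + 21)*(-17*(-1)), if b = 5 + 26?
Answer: 884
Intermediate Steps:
b = 31
(b + 21)*(-17*(-1)) = (31 + 21)*(-17*(-1)) = 52*17 = 884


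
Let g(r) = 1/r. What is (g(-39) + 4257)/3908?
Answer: 83011/76206 ≈ 1.0893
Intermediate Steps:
(g(-39) + 4257)/3908 = (1/(-39) + 4257)/3908 = (-1/39 + 4257)*(1/3908) = (166022/39)*(1/3908) = 83011/76206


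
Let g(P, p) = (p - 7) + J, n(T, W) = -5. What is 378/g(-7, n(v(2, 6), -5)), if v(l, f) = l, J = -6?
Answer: -21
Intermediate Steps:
g(P, p) = -13 + p (g(P, p) = (p - 7) - 6 = (-7 + p) - 6 = -13 + p)
378/g(-7, n(v(2, 6), -5)) = 378/(-13 - 5) = 378/(-18) = 378*(-1/18) = -21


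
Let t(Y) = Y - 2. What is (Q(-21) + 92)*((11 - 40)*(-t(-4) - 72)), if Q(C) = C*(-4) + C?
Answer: 296670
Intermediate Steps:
Q(C) = -3*C (Q(C) = -4*C + C = -3*C)
t(Y) = -2 + Y
(Q(-21) + 92)*((11 - 40)*(-t(-4) - 72)) = (-3*(-21) + 92)*((11 - 40)*(-(-2 - 4) - 72)) = (63 + 92)*(-29*(-1*(-6) - 72)) = 155*(-29*(6 - 72)) = 155*(-29*(-66)) = 155*1914 = 296670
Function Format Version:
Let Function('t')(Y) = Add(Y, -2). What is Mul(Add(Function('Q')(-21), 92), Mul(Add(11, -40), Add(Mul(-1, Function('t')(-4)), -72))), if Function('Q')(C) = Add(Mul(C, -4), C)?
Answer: 296670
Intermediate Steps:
Function('Q')(C) = Mul(-3, C) (Function('Q')(C) = Add(Mul(-4, C), C) = Mul(-3, C))
Function('t')(Y) = Add(-2, Y)
Mul(Add(Function('Q')(-21), 92), Mul(Add(11, -40), Add(Mul(-1, Function('t')(-4)), -72))) = Mul(Add(Mul(-3, -21), 92), Mul(Add(11, -40), Add(Mul(-1, Add(-2, -4)), -72))) = Mul(Add(63, 92), Mul(-29, Add(Mul(-1, -6), -72))) = Mul(155, Mul(-29, Add(6, -72))) = Mul(155, Mul(-29, -66)) = Mul(155, 1914) = 296670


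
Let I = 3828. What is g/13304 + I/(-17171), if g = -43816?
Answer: -9128321/2595943 ≈ -3.5164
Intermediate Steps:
g/13304 + I/(-17171) = -43816/13304 + 3828/(-17171) = -43816*1/13304 + 3828*(-1/17171) = -5477/1663 - 348/1561 = -9128321/2595943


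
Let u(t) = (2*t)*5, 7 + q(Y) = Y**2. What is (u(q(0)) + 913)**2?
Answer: 710649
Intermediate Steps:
q(Y) = -7 + Y**2
u(t) = 10*t
(u(q(0)) + 913)**2 = (10*(-7 + 0**2) + 913)**2 = (10*(-7 + 0) + 913)**2 = (10*(-7) + 913)**2 = (-70 + 913)**2 = 843**2 = 710649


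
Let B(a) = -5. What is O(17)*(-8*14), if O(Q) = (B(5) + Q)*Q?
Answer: -22848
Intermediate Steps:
O(Q) = Q*(-5 + Q) (O(Q) = (-5 + Q)*Q = Q*(-5 + Q))
O(17)*(-8*14) = (17*(-5 + 17))*(-8*14) = (17*12)*(-112) = 204*(-112) = -22848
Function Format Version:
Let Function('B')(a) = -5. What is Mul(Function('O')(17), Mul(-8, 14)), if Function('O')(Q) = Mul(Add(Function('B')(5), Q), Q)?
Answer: -22848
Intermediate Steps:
Function('O')(Q) = Mul(Q, Add(-5, Q)) (Function('O')(Q) = Mul(Add(-5, Q), Q) = Mul(Q, Add(-5, Q)))
Mul(Function('O')(17), Mul(-8, 14)) = Mul(Mul(17, Add(-5, 17)), Mul(-8, 14)) = Mul(Mul(17, 12), -112) = Mul(204, -112) = -22848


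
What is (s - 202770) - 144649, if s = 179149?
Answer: -168270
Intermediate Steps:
(s - 202770) - 144649 = (179149 - 202770) - 144649 = -23621 - 144649 = -168270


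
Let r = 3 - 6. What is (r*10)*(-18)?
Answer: 540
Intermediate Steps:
r = -3
(r*10)*(-18) = -3*10*(-18) = -30*(-18) = 540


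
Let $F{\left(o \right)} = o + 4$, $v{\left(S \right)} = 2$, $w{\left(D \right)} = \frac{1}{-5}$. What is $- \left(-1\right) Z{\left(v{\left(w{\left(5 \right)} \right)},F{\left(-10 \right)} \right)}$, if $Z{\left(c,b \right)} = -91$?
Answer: $-91$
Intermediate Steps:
$w{\left(D \right)} = - \frac{1}{5}$
$F{\left(o \right)} = 4 + o$
$- \left(-1\right) Z{\left(v{\left(w{\left(5 \right)} \right)},F{\left(-10 \right)} \right)} = - \left(-1\right) \left(-91\right) = \left(-1\right) 91 = -91$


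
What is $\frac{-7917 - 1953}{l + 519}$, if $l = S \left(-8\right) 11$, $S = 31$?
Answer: $\frac{210}{47} \approx 4.4681$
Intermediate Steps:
$l = -2728$ ($l = 31 \left(-8\right) 11 = \left(-248\right) 11 = -2728$)
$\frac{-7917 - 1953}{l + 519} = \frac{-7917 - 1953}{-2728 + 519} = - \frac{9870}{-2209} = \left(-9870\right) \left(- \frac{1}{2209}\right) = \frac{210}{47}$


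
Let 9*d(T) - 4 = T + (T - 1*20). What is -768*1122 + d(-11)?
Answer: -7755302/9 ≈ -8.6170e+5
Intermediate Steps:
d(T) = -16/9 + 2*T/9 (d(T) = 4/9 + (T + (T - 1*20))/9 = 4/9 + (T + (T - 20))/9 = 4/9 + (T + (-20 + T))/9 = 4/9 + (-20 + 2*T)/9 = 4/9 + (-20/9 + 2*T/9) = -16/9 + 2*T/9)
-768*1122 + d(-11) = -768*1122 + (-16/9 + (2/9)*(-11)) = -861696 + (-16/9 - 22/9) = -861696 - 38/9 = -7755302/9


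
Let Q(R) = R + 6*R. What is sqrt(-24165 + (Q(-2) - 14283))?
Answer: I*sqrt(38462) ≈ 196.12*I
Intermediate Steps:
Q(R) = 7*R
sqrt(-24165 + (Q(-2) - 14283)) = sqrt(-24165 + (7*(-2) - 14283)) = sqrt(-24165 + (-14 - 14283)) = sqrt(-24165 - 14297) = sqrt(-38462) = I*sqrt(38462)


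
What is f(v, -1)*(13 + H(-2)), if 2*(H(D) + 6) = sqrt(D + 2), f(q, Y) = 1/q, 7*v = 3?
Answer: 49/3 ≈ 16.333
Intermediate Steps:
v = 3/7 (v = (1/7)*3 = 3/7 ≈ 0.42857)
H(D) = -6 + sqrt(2 + D)/2 (H(D) = -6 + sqrt(D + 2)/2 = -6 + sqrt(2 + D)/2)
f(v, -1)*(13 + H(-2)) = (13 + (-6 + sqrt(2 - 2)/2))/(3/7) = 7*(13 + (-6 + sqrt(0)/2))/3 = 7*(13 + (-6 + (1/2)*0))/3 = 7*(13 + (-6 + 0))/3 = 7*(13 - 6)/3 = (7/3)*7 = 49/3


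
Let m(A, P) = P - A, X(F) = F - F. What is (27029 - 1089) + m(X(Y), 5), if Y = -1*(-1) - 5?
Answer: 25945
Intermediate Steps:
Y = -4 (Y = 1 - 5 = -4)
X(F) = 0
(27029 - 1089) + m(X(Y), 5) = (27029 - 1089) + (5 - 1*0) = 25940 + (5 + 0) = 25940 + 5 = 25945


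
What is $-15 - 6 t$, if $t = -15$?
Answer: $75$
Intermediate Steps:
$-15 - 6 t = -15 - -90 = -15 + 90 = 75$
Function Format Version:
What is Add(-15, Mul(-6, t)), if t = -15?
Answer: 75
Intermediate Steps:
Add(-15, Mul(-6, t)) = Add(-15, Mul(-6, -15)) = Add(-15, 90) = 75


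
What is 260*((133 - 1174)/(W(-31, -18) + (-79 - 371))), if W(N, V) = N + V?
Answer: 270660/499 ≈ 542.40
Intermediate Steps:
260*((133 - 1174)/(W(-31, -18) + (-79 - 371))) = 260*((133 - 1174)/((-31 - 18) + (-79 - 371))) = 260*(-1041/(-49 - 450)) = 260*(-1041/(-499)) = 260*(-1041*(-1/499)) = 260*(1041/499) = 270660/499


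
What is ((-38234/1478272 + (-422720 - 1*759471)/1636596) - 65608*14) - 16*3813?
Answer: -296223486387876457/302416755264 ≈ -9.7952e+5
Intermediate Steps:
((-38234/1478272 + (-422720 - 1*759471)/1636596) - 65608*14) - 16*3813 = ((-38234*1/1478272 + (-422720 - 759471)*(1/1636596)) - 918512) - 61008 = ((-19117/739136 - 1182191*1/1636596) - 918512) - 61008 = ((-19117/739136 - 1182191/1636596) - 918512) - 61008 = (-226271683177/302416755264 - 918512) - 61008 = -277773644982730345/302416755264 - 61008 = -296223486387876457/302416755264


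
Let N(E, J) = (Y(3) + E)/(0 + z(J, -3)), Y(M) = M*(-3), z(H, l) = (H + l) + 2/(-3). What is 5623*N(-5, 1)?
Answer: 118083/4 ≈ 29521.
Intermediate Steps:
z(H, l) = -⅔ + H + l (z(H, l) = (H + l) + 2*(-⅓) = (H + l) - ⅔ = -⅔ + H + l)
Y(M) = -3*M
N(E, J) = (-9 + E)/(-11/3 + J) (N(E, J) = (-3*3 + E)/(0 + (-⅔ + J - 3)) = (-9 + E)/(0 + (-11/3 + J)) = (-9 + E)/(-11/3 + J))
5623*N(-5, 1) = 5623*(3*(-9 - 5)/(-11 + 3*1)) = 5623*(3*(-14)/(-11 + 3)) = 5623*(3*(-14)/(-8)) = 5623*(3*(-⅛)*(-14)) = 5623*(21/4) = 118083/4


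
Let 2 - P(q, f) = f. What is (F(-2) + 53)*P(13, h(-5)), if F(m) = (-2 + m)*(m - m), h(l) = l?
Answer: 371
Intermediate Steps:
P(q, f) = 2 - f
F(m) = 0 (F(m) = (-2 + m)*0 = 0)
(F(-2) + 53)*P(13, h(-5)) = (0 + 53)*(2 - 1*(-5)) = 53*(2 + 5) = 53*7 = 371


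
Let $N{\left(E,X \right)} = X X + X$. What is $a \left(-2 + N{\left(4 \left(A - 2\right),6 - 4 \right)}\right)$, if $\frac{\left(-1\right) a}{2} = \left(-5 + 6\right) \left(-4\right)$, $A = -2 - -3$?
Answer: $32$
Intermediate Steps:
$A = 1$ ($A = -2 + 3 = 1$)
$N{\left(E,X \right)} = X + X^{2}$ ($N{\left(E,X \right)} = X^{2} + X = X + X^{2}$)
$a = 8$ ($a = - 2 \left(-5 + 6\right) \left(-4\right) = - 2 \cdot 1 \left(-4\right) = \left(-2\right) \left(-4\right) = 8$)
$a \left(-2 + N{\left(4 \left(A - 2\right),6 - 4 \right)}\right) = 8 \left(-2 + \left(6 - 4\right) \left(1 + \left(6 - 4\right)\right)\right) = 8 \left(-2 + 2 \left(1 + 2\right)\right) = 8 \left(-2 + 2 \cdot 3\right) = 8 \left(-2 + 6\right) = 8 \cdot 4 = 32$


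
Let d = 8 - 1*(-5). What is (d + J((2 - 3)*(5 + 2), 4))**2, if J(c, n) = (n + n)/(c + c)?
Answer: 7569/49 ≈ 154.47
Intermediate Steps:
d = 13 (d = 8 + 5 = 13)
J(c, n) = n/c (J(c, n) = (2*n)/((2*c)) = (2*n)*(1/(2*c)) = n/c)
(d + J((2 - 3)*(5 + 2), 4))**2 = (13 + 4/(((2 - 3)*(5 + 2))))**2 = (13 + 4/((-1*7)))**2 = (13 + 4/(-7))**2 = (13 + 4*(-1/7))**2 = (13 - 4/7)**2 = (87/7)**2 = 7569/49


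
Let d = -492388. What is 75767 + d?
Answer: -416621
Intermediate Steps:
75767 + d = 75767 - 492388 = -416621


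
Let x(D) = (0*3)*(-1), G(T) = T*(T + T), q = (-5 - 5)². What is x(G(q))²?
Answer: 0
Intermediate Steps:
q = 100 (q = (-10)² = 100)
G(T) = 2*T² (G(T) = T*(2*T) = 2*T²)
x(D) = 0 (x(D) = 0*(-1) = 0)
x(G(q))² = 0² = 0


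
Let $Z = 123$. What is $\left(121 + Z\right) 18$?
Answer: $4392$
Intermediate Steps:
$\left(121 + Z\right) 18 = \left(121 + 123\right) 18 = 244 \cdot 18 = 4392$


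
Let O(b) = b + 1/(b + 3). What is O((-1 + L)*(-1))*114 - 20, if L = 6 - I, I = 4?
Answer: -77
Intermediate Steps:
L = 2 (L = 6 - 1*4 = 6 - 4 = 2)
O(b) = b + 1/(3 + b)
O((-1 + L)*(-1))*114 - 20 = ((1 + ((-1 + 2)*(-1))² + 3*((-1 + 2)*(-1)))/(3 + (-1 + 2)*(-1)))*114 - 20 = ((1 + (1*(-1))² + 3*(1*(-1)))/(3 + 1*(-1)))*114 - 20 = ((1 + (-1)² + 3*(-1))/(3 - 1))*114 - 20 = ((1 + 1 - 3)/2)*114 - 20 = ((½)*(-1))*114 - 20 = -½*114 - 20 = -57 - 20 = -77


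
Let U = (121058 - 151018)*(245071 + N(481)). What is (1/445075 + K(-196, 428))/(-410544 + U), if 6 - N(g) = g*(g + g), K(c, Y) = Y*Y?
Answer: 81530618801/2901992994444200 ≈ 2.8095e-5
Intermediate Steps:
K(c, Y) = Y²
N(g) = 6 - 2*g² (N(g) = 6 - g*(g + g) = 6 - g*2*g = 6 - 2*g²)
U = 6520644200 (U = (121058 - 151018)*(245071 + (6 - 2*481²)) = -29960*(245071 + (6 - 2*231361)) = -29960*(245071 + (6 - 462722)) = -29960*(245071 - 462716) = -29960*(-217645) = 6520644200)
(1/445075 + K(-196, 428))/(-410544 + U) = (1/445075 + 428²)/(-410544 + 6520644200) = (1/445075 + 183184)/6520233656 = (81530618801/445075)*(1/6520233656) = 81530618801/2901992994444200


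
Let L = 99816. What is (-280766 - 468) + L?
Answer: -181418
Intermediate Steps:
(-280766 - 468) + L = (-280766 - 468) + 99816 = -281234 + 99816 = -181418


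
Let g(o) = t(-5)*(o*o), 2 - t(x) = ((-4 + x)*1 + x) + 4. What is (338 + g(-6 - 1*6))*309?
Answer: 638394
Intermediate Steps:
t(x) = 2 - 2*x (t(x) = 2 - (((-4 + x)*1 + x) + 4) = 2 - (((-4 + x) + x) + 4) = 2 - ((-4 + 2*x) + 4) = 2 - 2*x)
g(o) = 12*o**2 (g(o) = (2 - 2*(-5))*(o*o) = (2 + 10)*o**2 = 12*o**2)
(338 + g(-6 - 1*6))*309 = (338 + 12*(-6 - 1*6)**2)*309 = (338 + 12*(-6 - 6)**2)*309 = (338 + 12*(-12)**2)*309 = (338 + 12*144)*309 = (338 + 1728)*309 = 2066*309 = 638394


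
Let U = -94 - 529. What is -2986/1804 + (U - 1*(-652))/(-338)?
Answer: -132698/76219 ≈ -1.7410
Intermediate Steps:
U = -623
-2986/1804 + (U - 1*(-652))/(-338) = -2986/1804 + (-623 - 1*(-652))/(-338) = -2986*1/1804 + (-623 + 652)*(-1/338) = -1493/902 + 29*(-1/338) = -1493/902 - 29/338 = -132698/76219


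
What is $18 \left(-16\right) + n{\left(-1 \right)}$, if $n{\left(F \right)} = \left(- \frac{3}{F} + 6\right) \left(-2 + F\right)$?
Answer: $-315$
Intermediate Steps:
$n{\left(F \right)} = \left(-2 + F\right) \left(6 - \frac{3}{F}\right)$ ($n{\left(F \right)} = \left(6 - \frac{3}{F}\right) \left(-2 + F\right) = \left(-2 + F\right) \left(6 - \frac{3}{F}\right)$)
$18 \left(-16\right) + n{\left(-1 \right)} = 18 \left(-16\right) + \left(-15 + 6 \left(-1\right) + \frac{6}{-1}\right) = -288 - 27 = -315$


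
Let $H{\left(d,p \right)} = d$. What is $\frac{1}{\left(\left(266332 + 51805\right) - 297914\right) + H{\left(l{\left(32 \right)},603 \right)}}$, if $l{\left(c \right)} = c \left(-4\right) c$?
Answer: $\frac{1}{16127} \approx 6.2008 \cdot 10^{-5}$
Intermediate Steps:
$l{\left(c \right)} = - 4 c^{2}$ ($l{\left(c \right)} = - 4 c c = - 4 c^{2}$)
$\frac{1}{\left(\left(266332 + 51805\right) - 297914\right) + H{\left(l{\left(32 \right)},603 \right)}} = \frac{1}{\left(\left(266332 + 51805\right) - 297914\right) - 4 \cdot 32^{2}} = \frac{1}{\left(318137 - 297914\right) - 4096} = \frac{1}{20223 - 4096} = \frac{1}{16127}$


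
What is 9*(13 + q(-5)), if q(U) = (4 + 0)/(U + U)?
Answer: 567/5 ≈ 113.40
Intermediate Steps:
q(U) = 2/U (q(U) = 4/((2*U)) = 4*(1/(2*U)) = 2/U)
9*(13 + q(-5)) = 9*(13 + 2/(-5)) = 9*(13 + 2*(-⅕)) = 9*(13 - ⅖) = 9*(63/5) = 567/5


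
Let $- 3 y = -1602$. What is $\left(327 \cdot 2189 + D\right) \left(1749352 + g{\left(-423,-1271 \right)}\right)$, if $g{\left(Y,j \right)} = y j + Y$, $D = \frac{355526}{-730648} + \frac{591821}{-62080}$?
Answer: $\frac{868677125153835114947}{1133965696} \approx 7.6605 \cdot 10^{11}$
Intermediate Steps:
$y = 534$ ($y = \left(- \frac{1}{3}\right) \left(-1602\right) = 534$)
$D = - \frac{56810485511}{5669828480}$ ($D = 355526 \left(- \frac{1}{730648}\right) + 591821 \left(- \frac{1}{62080}\right) = - \frac{177763}{365324} - \frac{591821}{62080} = - \frac{56810485511}{5669828480} \approx -10.02$)
$g{\left(Y,j \right)} = Y + 534 j$ ($g{\left(Y,j \right)} = 534 j + Y = Y + 534 j$)
$\left(327 \cdot 2189 + D\right) \left(1749352 + g{\left(-423,-1271 \right)}\right) = \left(327 \cdot 2189 - \frac{56810485511}{5669828480}\right) \left(1749352 + \left(-423 + 534 \left(-1271\right)\right)\right) = \left(715803 - \frac{56810485511}{5669828480}\right) \left(1749352 - 679137\right) = \frac{4058423424983929 \left(1749352 - 679137\right)}{5669828480} = \frac{4058423424983929}{5669828480} \cdot 1070215 = \frac{868677125153835114947}{1133965696}$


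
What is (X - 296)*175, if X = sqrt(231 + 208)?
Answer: -51800 + 175*sqrt(439) ≈ -48133.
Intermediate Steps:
X = sqrt(439) ≈ 20.952
(X - 296)*175 = (sqrt(439) - 296)*175 = (-296 + sqrt(439))*175 = -51800 + 175*sqrt(439)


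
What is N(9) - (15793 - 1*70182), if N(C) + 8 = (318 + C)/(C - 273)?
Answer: 4785419/88 ≈ 54380.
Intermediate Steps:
N(C) = -8 + (318 + C)/(-273 + C) (N(C) = -8 + (318 + C)/(C - 273) = -8 + (318 + C)/(-273 + C))
N(9) - (15793 - 1*70182) = (2502 - 7*9)/(-273 + 9) - (15793 - 1*70182) = (2502 - 63)/(-264) - (15793 - 70182) = -1/264*2439 - 1*(-54389) = -813/88 + 54389 = 4785419/88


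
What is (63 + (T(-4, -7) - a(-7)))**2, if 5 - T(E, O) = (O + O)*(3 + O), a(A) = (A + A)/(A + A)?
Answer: 121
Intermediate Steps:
a(A) = 1 (a(A) = (2*A)/((2*A)) = (2*A)*(1/(2*A)) = 1)
T(E, O) = 5 - 2*O*(3 + O) (T(E, O) = 5 - (O + O)*(3 + O) = 5 - 2*O*(3 + O))
(63 + (T(-4, -7) - a(-7)))**2 = (63 + ((5 - 6*(-7) - 2*(-7)**2) - 1*1))**2 = (63 + ((5 + 42 - 2*49) - 1))**2 = (63 + ((5 + 42 - 98) - 1))**2 = (63 + (-51 - 1))**2 = (63 - 52)**2 = 11**2 = 121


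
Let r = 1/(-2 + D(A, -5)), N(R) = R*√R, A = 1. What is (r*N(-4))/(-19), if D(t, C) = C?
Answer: -8*I/133 ≈ -0.06015*I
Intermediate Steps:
N(R) = R^(3/2)
r = -⅐ (r = 1/(-2 - 5) = 1/(-7) = -⅐ ≈ -0.14286)
(r*N(-4))/(-19) = -(-8)*I/7/(-19) = -(-8)*I/7*(-1/19) = (8*I/7)*(-1/19) = -8*I/133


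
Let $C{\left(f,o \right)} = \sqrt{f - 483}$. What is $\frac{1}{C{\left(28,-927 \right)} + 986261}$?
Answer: $\frac{986261}{972710760576} - \frac{i \sqrt{455}}{972710760576} \approx 1.0139 \cdot 10^{-6} - 2.1929 \cdot 10^{-11} i$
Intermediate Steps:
$C{\left(f,o \right)} = \sqrt{-483 + f}$
$\frac{1}{C{\left(28,-927 \right)} + 986261} = \frac{1}{\sqrt{-483 + 28} + 986261} = \frac{1}{\sqrt{-455} + 986261} = \frac{1}{i \sqrt{455} + 986261} = \frac{1}{986261 + i \sqrt{455}}$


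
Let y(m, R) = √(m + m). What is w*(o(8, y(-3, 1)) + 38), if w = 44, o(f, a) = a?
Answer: 1672 + 44*I*√6 ≈ 1672.0 + 107.78*I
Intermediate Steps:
y(m, R) = √2*√m (y(m, R) = √(2*m) = √2*√m)
w*(o(8, y(-3, 1)) + 38) = 44*(√2*√(-3) + 38) = 44*(√2*(I*√3) + 38) = 44*(I*√6 + 38) = 44*(38 + I*√6) = 1672 + 44*I*√6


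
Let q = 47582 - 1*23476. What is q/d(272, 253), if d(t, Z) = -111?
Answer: -24106/111 ≈ -217.17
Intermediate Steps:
q = 24106 (q = 47582 - 23476 = 24106)
q/d(272, 253) = 24106/(-111) = 24106*(-1/111) = -24106/111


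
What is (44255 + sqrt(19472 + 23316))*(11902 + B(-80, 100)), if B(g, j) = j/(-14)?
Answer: 3684848320/7 + 166528*sqrt(10697)/7 ≈ 5.2887e+8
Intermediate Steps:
B(g, j) = -j/14 (B(g, j) = j*(-1/14) = -j/14)
(44255 + sqrt(19472 + 23316))*(11902 + B(-80, 100)) = (44255 + sqrt(19472 + 23316))*(11902 - 1/14*100) = (44255 + sqrt(42788))*(11902 - 50/7) = (44255 + 2*sqrt(10697))*(83264/7) = 3684848320/7 + 166528*sqrt(10697)/7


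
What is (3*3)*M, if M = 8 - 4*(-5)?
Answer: 252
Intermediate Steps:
M = 28 (M = 8 + 20 = 28)
(3*3)*M = (3*3)*28 = 9*28 = 252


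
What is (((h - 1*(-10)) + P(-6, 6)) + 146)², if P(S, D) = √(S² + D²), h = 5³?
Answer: 79033 + 3372*√2 ≈ 83802.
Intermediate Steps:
h = 125
P(S, D) = √(D² + S²)
(((h - 1*(-10)) + P(-6, 6)) + 146)² = (((125 - 1*(-10)) + √(6² + (-6)²)) + 146)² = (((125 + 10) + √(36 + 36)) + 146)² = ((135 + √72) + 146)² = ((135 + 6*√2) + 146)² = (281 + 6*√2)²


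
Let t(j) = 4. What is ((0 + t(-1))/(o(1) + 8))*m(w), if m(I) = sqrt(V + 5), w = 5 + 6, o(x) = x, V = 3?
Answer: 8*sqrt(2)/9 ≈ 1.2571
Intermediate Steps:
w = 11
m(I) = 2*sqrt(2) (m(I) = sqrt(3 + 5) = sqrt(8) = 2*sqrt(2))
((0 + t(-1))/(o(1) + 8))*m(w) = ((0 + 4)/(1 + 8))*(2*sqrt(2)) = (4/9)*(2*sqrt(2)) = (4*(1/9))*(2*sqrt(2)) = 4*(2*sqrt(2))/9 = 8*sqrt(2)/9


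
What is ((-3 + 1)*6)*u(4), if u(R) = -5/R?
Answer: 15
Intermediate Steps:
((-3 + 1)*6)*u(4) = ((-3 + 1)*6)*(-5/4) = (-2*6)*(-5*1/4) = -12*(-5/4) = 15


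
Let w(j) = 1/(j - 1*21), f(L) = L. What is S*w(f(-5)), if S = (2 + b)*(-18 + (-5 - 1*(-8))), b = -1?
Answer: 15/26 ≈ 0.57692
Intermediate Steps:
w(j) = 1/(-21 + j) (w(j) = 1/(j - 21) = 1/(-21 + j))
S = -15 (S = (2 - 1)*(-18 + (-5 - 1*(-8))) = 1*(-18 + (-5 + 8)) = 1*(-18 + 3) = 1*(-15) = -15)
S*w(f(-5)) = -15/(-21 - 5) = -15/(-26) = -15*(-1/26) = 15/26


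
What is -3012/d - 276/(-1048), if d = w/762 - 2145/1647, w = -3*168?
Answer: 55030934661/35873302 ≈ 1534.0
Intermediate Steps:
w = -504
d = -136921/69723 (d = -504/762 - 2145/1647 = -504*1/762 - 2145*1/1647 = -84/127 - 715/549 = -136921/69723 ≈ -1.9638)
-3012/d - 276/(-1048) = -3012/(-136921/69723) - 276/(-1048) = -3012*(-69723/136921) - 276*(-1/1048) = 210005676/136921 + 69/262 = 55030934661/35873302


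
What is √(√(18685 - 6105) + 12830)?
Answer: √(12830 + 2*√3145) ≈ 113.76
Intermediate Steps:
√(√(18685 - 6105) + 12830) = √(√12580 + 12830) = √(2*√3145 + 12830) = √(12830 + 2*√3145)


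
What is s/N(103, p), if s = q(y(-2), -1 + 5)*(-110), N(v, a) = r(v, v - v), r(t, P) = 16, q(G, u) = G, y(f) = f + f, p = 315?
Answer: 55/2 ≈ 27.500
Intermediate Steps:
y(f) = 2*f
N(v, a) = 16
s = 440 (s = (2*(-2))*(-110) = -4*(-110) = 440)
s/N(103, p) = 440/16 = 440*(1/16) = 55/2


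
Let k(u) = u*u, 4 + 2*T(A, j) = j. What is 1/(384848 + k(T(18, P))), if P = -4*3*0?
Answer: 1/384852 ≈ 2.5984e-6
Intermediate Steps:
P = 0 (P = -12*0 = 0)
T(A, j) = -2 + j/2
k(u) = u²
1/(384848 + k(T(18, P))) = 1/(384848 + (-2 + (½)*0)²) = 1/(384848 + (-2 + 0)²) = 1/(384848 + (-2)²) = 1/(384848 + 4) = 1/384852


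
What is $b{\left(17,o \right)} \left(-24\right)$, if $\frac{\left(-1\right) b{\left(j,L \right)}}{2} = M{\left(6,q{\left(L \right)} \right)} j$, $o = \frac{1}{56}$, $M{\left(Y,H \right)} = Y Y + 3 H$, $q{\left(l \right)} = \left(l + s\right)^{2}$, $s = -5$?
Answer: $\frac{17667369}{196} \approx 90140.0$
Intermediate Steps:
$q{\left(l \right)} = \left(-5 + l\right)^{2}$ ($q{\left(l \right)} = \left(l - 5\right)^{2} = \left(-5 + l\right)^{2}$)
$M{\left(Y,H \right)} = Y^{2} + 3 H$
$o = \frac{1}{56} \approx 0.017857$
$b{\left(j,L \right)} = - 2 j \left(36 + 3 \left(-5 + L\right)^{2}\right)$ ($b{\left(j,L \right)} = - 2 \left(6^{2} + 3 \left(-5 + L\right)^{2}\right) j = - 2 \left(36 + 3 \left(-5 + L\right)^{2}\right) j = - 2 j \left(36 + 3 \left(-5 + L\right)^{2}\right)$)
$b{\left(17,o \right)} \left(-24\right) = \left(-6\right) 17 \left(12 + \left(-5 + \frac{1}{56}\right)^{2}\right) \left(-24\right) = \left(-6\right) 17 \left(12 + \left(- \frac{279}{56}\right)^{2}\right) \left(-24\right) = \left(-6\right) 17 \left(12 + \frac{77841}{3136}\right) \left(-24\right) = \left(-6\right) 17 \cdot \frac{115473}{3136} \left(-24\right) = \left(- \frac{5889123}{1568}\right) \left(-24\right) = \frac{17667369}{196}$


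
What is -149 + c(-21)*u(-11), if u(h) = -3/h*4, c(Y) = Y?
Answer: -1891/11 ≈ -171.91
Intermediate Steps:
u(h) = -12/h
-149 + c(-21)*u(-11) = -149 - (-252)/(-11) = -149 - (-252)*(-1)/11 = -149 - 21*12/11 = -149 - 252/11 = -1891/11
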